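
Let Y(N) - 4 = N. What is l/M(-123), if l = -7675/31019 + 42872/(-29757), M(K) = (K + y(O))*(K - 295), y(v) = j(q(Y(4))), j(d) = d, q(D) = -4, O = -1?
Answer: -141657413/4454554280358 ≈ -3.1801e-5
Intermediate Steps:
Y(N) = 4 + N
y(v) = -4
M(K) = (-295 + K)*(-4 + K) (M(K) = (K - 4)*(K - 295) = (-4 + K)*(-295 + K) = (-295 + K)*(-4 + K))
l = -1558231543/923032383 (l = -7675*1/31019 + 42872*(-1/29757) = -7675/31019 - 42872/29757 = -1558231543/923032383 ≈ -1.6882)
l/M(-123) = -1558231543/(923032383*(1180 + (-123)² - 299*(-123))) = -1558231543/(923032383*(1180 + 15129 + 36777)) = -1558231543/923032383/53086 = -1558231543/923032383*1/53086 = -141657413/4454554280358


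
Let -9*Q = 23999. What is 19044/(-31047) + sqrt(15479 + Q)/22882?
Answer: -6348/10349 + 2*sqrt(7207)/34323 ≈ -0.60845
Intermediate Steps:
Q = -23999/9 (Q = -1/9*23999 = -23999/9 ≈ -2666.6)
19044/(-31047) + sqrt(15479 + Q)/22882 = 19044/(-31047) + sqrt(15479 - 23999/9)/22882 = 19044*(-1/31047) + sqrt(115312/9)*(1/22882) = -6348/10349 + (4*sqrt(7207)/3)*(1/22882) = -6348/10349 + 2*sqrt(7207)/34323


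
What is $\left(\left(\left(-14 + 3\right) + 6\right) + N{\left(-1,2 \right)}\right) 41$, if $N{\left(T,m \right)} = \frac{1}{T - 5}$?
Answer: $- \frac{1271}{6} \approx -211.83$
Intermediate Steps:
$N{\left(T,m \right)} = \frac{1}{-5 + T}$
$\left(\left(\left(-14 + 3\right) + 6\right) + N{\left(-1,2 \right)}\right) 41 = \left(\left(\left(-14 + 3\right) + 6\right) + \frac{1}{-5 - 1}\right) 41 = \left(\left(-11 + 6\right) + \frac{1}{-6}\right) 41 = \left(-5 - \frac{1}{6}\right) 41 = \left(- \frac{31}{6}\right) 41 = - \frac{1271}{6}$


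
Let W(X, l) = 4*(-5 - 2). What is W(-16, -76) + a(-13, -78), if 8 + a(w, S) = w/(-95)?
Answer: -3407/95 ≈ -35.863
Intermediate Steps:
a(w, S) = -8 - w/95 (a(w, S) = -8 + w/(-95) = -8 + w*(-1/95) = -8 - w/95)
W(X, l) = -28 (W(X, l) = 4*(-7) = -28)
W(-16, -76) + a(-13, -78) = -28 + (-8 - 1/95*(-13)) = -28 + (-8 + 13/95) = -28 - 747/95 = -3407/95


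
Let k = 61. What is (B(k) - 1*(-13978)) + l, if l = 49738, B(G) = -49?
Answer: 63667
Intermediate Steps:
(B(k) - 1*(-13978)) + l = (-49 - 1*(-13978)) + 49738 = (-49 + 13978) + 49738 = 13929 + 49738 = 63667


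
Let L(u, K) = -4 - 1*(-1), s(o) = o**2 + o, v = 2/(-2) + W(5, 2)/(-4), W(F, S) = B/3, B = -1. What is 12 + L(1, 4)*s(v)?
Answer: 587/48 ≈ 12.229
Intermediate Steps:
W(F, S) = -1/3
v = -11/12 (v = 2/(-2) - 1/3/(-4) = 2*(-1/2) - 1/3*(-1/4) = -1 + 1/12 = -11/12 ≈ -0.91667)
s(o) = o + o**2
L(u, K) = -3 (L(u, K) = -4 + 1 = -3)
12 + L(1, 4)*s(v) = 12 - (-11)*(1 - 11/12)/4 = 12 - (-11)/(4*12) = 12 - 3*(-11/144) = 12 + 11/48 = 587/48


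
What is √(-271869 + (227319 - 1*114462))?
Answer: 6*I*√4417 ≈ 398.76*I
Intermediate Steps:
√(-271869 + (227319 - 1*114462)) = √(-271869 + (227319 - 114462)) = √(-271869 + 112857) = √(-159012) = 6*I*√4417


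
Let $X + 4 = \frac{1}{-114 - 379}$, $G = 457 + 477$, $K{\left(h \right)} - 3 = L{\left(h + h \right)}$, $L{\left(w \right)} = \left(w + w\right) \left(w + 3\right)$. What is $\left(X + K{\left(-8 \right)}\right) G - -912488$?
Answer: $\frac{640947380}{493} \approx 1.3001 \cdot 10^{6}$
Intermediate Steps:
$L{\left(w \right)} = 2 w \left(3 + w\right)$
$K{\left(h \right)} = 3 + 4 h \left(3 + 2 h\right)$ ($K{\left(h \right)} = 3 + 2 \left(h + h\right) \left(3 + \left(h + h\right)\right) = 3 + 2 \cdot 2 h \left(3 + 2 h\right) = 3 + 4 h \left(3 + 2 h\right)$)
$G = 934$
$X = - \frac{1973}{493}$ ($X = -4 + \frac{1}{-114 - 379} = -4 + \frac{1}{-493} = -4 - \frac{1}{493} = - \frac{1973}{493} \approx -4.002$)
$\left(X + K{\left(-8 \right)}\right) G - -912488 = \left(- \frac{1973}{493} + \left(3 + 4 \left(-8\right) \left(3 + 2 \left(-8\right)\right)\right)\right) 934 - -912488 = \left(- \frac{1973}{493} + \left(3 + 4 \left(-8\right) \left(3 - 16\right)\right)\right) 934 + 912488 = \left(- \frac{1973}{493} + \left(3 + 4 \left(-8\right) \left(-13\right)\right)\right) 934 + 912488 = \left(- \frac{1973}{493} + \left(3 + 416\right)\right) 934 + 912488 = \left(- \frac{1973}{493} + 419\right) 934 + 912488 = \frac{204594}{493} \cdot 934 + 912488 = \frac{191090796}{493} + 912488 = \frac{640947380}{493}$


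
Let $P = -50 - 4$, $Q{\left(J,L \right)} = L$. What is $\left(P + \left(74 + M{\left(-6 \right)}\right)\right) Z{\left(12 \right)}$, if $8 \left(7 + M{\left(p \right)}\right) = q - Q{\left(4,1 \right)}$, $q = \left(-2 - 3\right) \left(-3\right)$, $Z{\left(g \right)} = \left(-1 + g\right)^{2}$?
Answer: $\frac{7139}{4} \approx 1784.8$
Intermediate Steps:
$P = -54$
$q = 15$ ($q = \left(-5\right) \left(-3\right) = 15$)
$M{\left(p \right)} = - \frac{21}{4}$ ($M{\left(p \right)} = -7 + \frac{15 - 1}{8} = -7 + \frac{1}{8} \cdot 14 = -7 + \frac{7}{4} = - \frac{21}{4}$)
$\left(P + \left(74 + M{\left(-6 \right)}\right)\right) Z{\left(12 \right)} = \left(-54 + \left(74 - \frac{21}{4}\right)\right) \left(-1 + 12\right)^{2} = \left(-54 + \frac{275}{4}\right) 11^{2} = \frac{59}{4} \cdot 121 = \frac{7139}{4}$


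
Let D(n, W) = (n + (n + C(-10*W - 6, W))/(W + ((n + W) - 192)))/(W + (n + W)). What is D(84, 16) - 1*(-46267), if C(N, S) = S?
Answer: 101974039/2204 ≈ 46268.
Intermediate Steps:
D(n, W) = (n + (W + n)/(-192 + n + 2*W))/(n + 2*W) (D(n, W) = (n + (n + W)/(W + ((n + W) - 192)))/(W + (n + W)) = (n + (W + n)/(W + ((W + n) - 192)))/(W + (W + n)) = (n + (W + n)/(W + (-192 + W + n)))/(n + 2*W) = (n + (W + n)/(-192 + n + 2*W))/(n + 2*W))
D(84, 16) - 1*(-46267) = (16 + 84² - 191*84 + 2*16*84)/(84² - 384*16 - 192*84 + 4*16² + 4*16*84) - 1*(-46267) = (16 + 7056 - 16044 + 2688)/(7056 - 6144 - 16128 + 4*256 + 5376) + 46267 = -6284/(7056 - 6144 - 16128 + 1024 + 5376) + 46267 = -6284/(-8816) + 46267 = -1/8816*(-6284) + 46267 = 1571/2204 + 46267 = 101974039/2204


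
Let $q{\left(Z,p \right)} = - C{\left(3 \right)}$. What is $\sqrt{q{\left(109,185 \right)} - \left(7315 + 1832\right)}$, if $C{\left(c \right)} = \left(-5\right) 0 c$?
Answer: $i \sqrt{9147} \approx 95.64 i$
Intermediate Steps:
$C{\left(c \right)} = 0$ ($C{\left(c \right)} = 0 c = 0$)
$q{\left(Z,p \right)} = 0$ ($q{\left(Z,p \right)} = \left(-1\right) 0 = 0$)
$\sqrt{q{\left(109,185 \right)} - \left(7315 + 1832\right)} = \sqrt{0 - \left(7315 + 1832\right)} = \sqrt{0 - 9147} = \sqrt{-9147} = i \sqrt{9147}$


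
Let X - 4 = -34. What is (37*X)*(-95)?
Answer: 105450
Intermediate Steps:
X = -30 (X = 4 - 34 = -30)
(37*X)*(-95) = (37*(-30))*(-95) = -1110*(-95) = 105450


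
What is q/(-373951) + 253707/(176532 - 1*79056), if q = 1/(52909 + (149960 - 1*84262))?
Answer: 3750906299915741/1441124377702444 ≈ 2.6028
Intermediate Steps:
q = 1/118607 (q = 1/(52909 + (149960 - 84262)) = 1/(52909 + 65698) = 1/118607 ≈ 8.4312e-6)
q/(-373951) + 253707/(176532 - 1*79056) = (1/118607)/(-373951) + 253707/(176532 - 1*79056) = (1/118607)*(-1/373951) + 253707/(176532 - 79056) = -1/44353206257 + 253707/97476 = -1/44353206257 + 253707*(1/97476) = -1/44353206257 + 84569/32492 = 3750906299915741/1441124377702444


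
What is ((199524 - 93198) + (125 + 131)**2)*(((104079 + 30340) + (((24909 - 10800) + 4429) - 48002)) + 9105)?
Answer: 19602579720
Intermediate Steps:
((199524 - 93198) + (125 + 131)**2)*(((104079 + 30340) + (((24909 - 10800) + 4429) - 48002)) + 9105) = (106326 + 256**2)*((134419 + ((14109 + 4429) - 48002)) + 9105) = (106326 + 65536)*((134419 + (18538 - 48002)) + 9105) = 171862*((134419 - 29464) + 9105) = 171862*(104955 + 9105) = 171862*114060 = 19602579720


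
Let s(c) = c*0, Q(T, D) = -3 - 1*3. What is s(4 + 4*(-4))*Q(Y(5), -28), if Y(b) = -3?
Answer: 0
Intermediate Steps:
Q(T, D) = -6 (Q(T, D) = -3 - 3 = -6)
s(c) = 0
s(4 + 4*(-4))*Q(Y(5), -28) = 0*(-6) = 0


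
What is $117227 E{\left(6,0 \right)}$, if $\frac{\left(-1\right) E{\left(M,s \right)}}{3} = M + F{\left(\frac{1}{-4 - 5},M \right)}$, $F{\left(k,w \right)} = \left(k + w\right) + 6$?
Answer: $- \frac{18873547}{3} \approx -6.2912 \cdot 10^{6}$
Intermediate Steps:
$F{\left(k,w \right)} = 6 + k + w$
$E{\left(M,s \right)} = - \frac{53}{3} - 6 M$ ($E{\left(M,s \right)} = - 3 \left(M + \left(6 + \frac{1}{-4 - 5} + M\right)\right) = - 3 \left(M + \left(6 + \frac{1}{-9} + M\right)\right) = - 3 \left(M + \left(6 - \frac{1}{9} + M\right)\right) = - 3 \left(M + \left(\frac{53}{9} + M\right)\right) = - 3 \left(\frac{53}{9} + 2 M\right) = - \frac{53}{3} - 6 M$)
$117227 E{\left(6,0 \right)} = 117227 \left(- \frac{53}{3} - 36\right) = 117227 \left(- \frac{161}{3}\right) = - \frac{18873547}{3}$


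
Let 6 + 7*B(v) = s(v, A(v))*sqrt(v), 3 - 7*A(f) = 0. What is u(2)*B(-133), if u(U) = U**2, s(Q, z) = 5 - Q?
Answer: -24/7 + 552*I*sqrt(133)/7 ≈ -3.4286 + 909.42*I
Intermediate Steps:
A(f) = 3/7 (A(f) = 3/7 - 1/7*0 = 3/7 + 0 = 3/7)
B(v) = -6/7 + sqrt(v)*(5 - v)/7 (B(v) = -6/7 + ((5 - v)*sqrt(v))/7 = -6/7 + (sqrt(v)*(5 - v))/7 = -6/7 + sqrt(v)*(5 - v)/7)
u(2)*B(-133) = 2**2*(-6/7 + sqrt(-133)*(5 - 1*(-133))/7) = 4*(-6/7 + (I*sqrt(133))*(5 + 133)/7) = 4*(-6/7 + (1/7)*(I*sqrt(133))*138) = 4*(-6/7 + 138*I*sqrt(133)/7) = -24/7 + 552*I*sqrt(133)/7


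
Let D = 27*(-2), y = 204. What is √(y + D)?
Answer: 5*√6 ≈ 12.247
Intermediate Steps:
D = -54
√(y + D) = √(204 - 54) = √150 = 5*√6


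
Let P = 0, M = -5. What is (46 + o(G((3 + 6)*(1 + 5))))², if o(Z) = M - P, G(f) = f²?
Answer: 1681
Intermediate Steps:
o(Z) = -5 (o(Z) = -5 - 1*0 = -5 + 0 = -5)
(46 + o(G((3 + 6)*(1 + 5))))² = (46 - 5)² = 41² = 1681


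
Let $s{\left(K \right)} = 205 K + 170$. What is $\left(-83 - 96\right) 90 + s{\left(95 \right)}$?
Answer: $3535$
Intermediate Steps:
$s{\left(K \right)} = 170 + 205 K$
$\left(-83 - 96\right) 90 + s{\left(95 \right)} = \left(-83 - 96\right) 90 + \left(170 + 205 \cdot 95\right) = \left(-179\right) 90 + \left(170 + 19475\right) = -16110 + 19645 = 3535$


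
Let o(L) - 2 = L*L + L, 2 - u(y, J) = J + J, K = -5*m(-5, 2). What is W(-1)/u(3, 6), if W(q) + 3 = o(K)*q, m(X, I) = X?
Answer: 131/2 ≈ 65.500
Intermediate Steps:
K = 25 (K = -5*(-5) = 25)
u(y, J) = 2 - 2*J (u(y, J) = 2 - (J + J) = 2 - 2*J)
o(L) = 2 + L + L**2 (o(L) = 2 + (L*L + L) = 2 + (L**2 + L) = 2 + (L + L**2) = 2 + L + L**2)
W(q) = -3 + 652*q (W(q) = -3 + (2 + 25 + 25**2)*q = -3 + (2 + 25 + 625)*q = -3 + 652*q)
W(-1)/u(3, 6) = (-3 + 652*(-1))/(2 - 2*6) = (-3 - 652)/(2 - 12) = -655/(-10) = -655*(-1/10) = 131/2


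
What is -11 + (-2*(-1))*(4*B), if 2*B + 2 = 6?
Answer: 5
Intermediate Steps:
B = 2 (B = -1 + (½)*6 = -1 + 3 = 2)
-11 + (-2*(-1))*(4*B) = -11 + (-2*(-1))*(4*2) = -11 + 2*8 = -11 + 16 = 5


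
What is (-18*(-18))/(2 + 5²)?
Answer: 12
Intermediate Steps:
(-18*(-18))/(2 + 5²) = 324/(2 + 25) = 324/27 = 324*(1/27) = 12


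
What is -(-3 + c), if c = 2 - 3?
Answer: 4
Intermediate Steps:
c = -1
-(-3 + c) = -(-3 - 1) = -1*(-4) = 4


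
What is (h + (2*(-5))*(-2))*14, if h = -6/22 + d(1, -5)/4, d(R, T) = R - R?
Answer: 3038/11 ≈ 276.18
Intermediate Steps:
d(R, T) = 0
h = -3/11 (h = -6/22 + 0/4 = -6*1/22 + 0*(¼) = -3/11 + 0 = -3/11 ≈ -0.27273)
(h + (2*(-5))*(-2))*14 = (-3/11 + (2*(-5))*(-2))*14 = (-3/11 - 10*(-2))*14 = (-3/11 + 20)*14 = (217/11)*14 = 3038/11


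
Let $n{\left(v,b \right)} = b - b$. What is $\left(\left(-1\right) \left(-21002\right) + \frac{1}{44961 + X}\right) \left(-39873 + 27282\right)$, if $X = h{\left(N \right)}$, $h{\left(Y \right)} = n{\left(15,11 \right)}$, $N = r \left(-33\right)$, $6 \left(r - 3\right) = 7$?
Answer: $- \frac{3963105063831}{14987} \approx -2.6444 \cdot 10^{8}$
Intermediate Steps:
$r = \frac{25}{6}$ ($r = 3 + \frac{1}{6} \cdot 7 = 3 + \frac{7}{6} = \frac{25}{6} \approx 4.1667$)
$n{\left(v,b \right)} = 0$
$N = - \frac{275}{2}$ ($N = \frac{25}{6} \left(-33\right) = - \frac{275}{2} \approx -137.5$)
$h{\left(Y \right)} = 0$
$X = 0$
$\left(\left(-1\right) \left(-21002\right) + \frac{1}{44961 + X}\right) \left(-39873 + 27282\right) = \left(\left(-1\right) \left(-21002\right) + \frac{1}{44961 + 0}\right) \left(-39873 + 27282\right) = \left(21002 + \frac{1}{44961}\right) \left(-12591\right) = \frac{944270923}{44961} \left(-12591\right) = - \frac{3963105063831}{14987}$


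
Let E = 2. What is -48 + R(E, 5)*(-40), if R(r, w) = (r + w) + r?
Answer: -408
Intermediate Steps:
R(r, w) = w + 2*r
-48 + R(E, 5)*(-40) = -48 + (5 + 2*2)*(-40) = -48 + (5 + 4)*(-40) = -48 + 9*(-40) = -48 - 360 = -408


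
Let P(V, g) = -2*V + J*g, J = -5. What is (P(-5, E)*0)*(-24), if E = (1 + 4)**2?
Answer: 0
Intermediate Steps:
E = 25 (E = 5**2 = 25)
P(V, g) = -5*g - 2*V (P(V, g) = -2*V - 5*g = -5*g - 2*V)
(P(-5, E)*0)*(-24) = ((-5*25 - 2*(-5))*0)*(-24) = ((-125 + 10)*0)*(-24) = -115*0*(-24) = 0*(-24) = 0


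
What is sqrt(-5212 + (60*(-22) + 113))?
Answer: 7*I*sqrt(131) ≈ 80.119*I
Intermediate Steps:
sqrt(-5212 + (60*(-22) + 113)) = sqrt(-5212 + (-1320 + 113)) = sqrt(-5212 - 1207) = sqrt(-6419) = 7*I*sqrt(131)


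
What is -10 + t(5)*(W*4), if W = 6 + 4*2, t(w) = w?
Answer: 270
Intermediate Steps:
W = 14 (W = 6 + 8 = 14)
-10 + t(5)*(W*4) = -10 + 5*(14*4) = -10 + 5*56 = -10 + 280 = 270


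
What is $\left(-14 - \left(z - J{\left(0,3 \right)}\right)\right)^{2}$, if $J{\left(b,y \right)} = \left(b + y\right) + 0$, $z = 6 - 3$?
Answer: $196$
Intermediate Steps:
$z = 3$
$J{\left(b,y \right)} = b + y$
$\left(-14 - \left(z - J{\left(0,3 \right)}\right)\right)^{2} = \left(-14 + \left(\left(0 + 3\right) - 3\right)\right)^{2} = \left(-14 + \left(3 - 3\right)\right)^{2} = \left(-14 + 0\right)^{2} = \left(-14\right)^{2} = 196$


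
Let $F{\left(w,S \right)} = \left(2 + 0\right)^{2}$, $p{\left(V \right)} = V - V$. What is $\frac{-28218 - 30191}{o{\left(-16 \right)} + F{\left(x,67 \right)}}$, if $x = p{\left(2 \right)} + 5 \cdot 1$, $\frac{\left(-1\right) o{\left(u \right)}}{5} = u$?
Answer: $- \frac{58409}{84} \approx -695.35$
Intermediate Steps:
$o{\left(u \right)} = - 5 u$
$p{\left(V \right)} = 0$
$x = 5$ ($x = 0 + 5 \cdot 1 = 0 + 5 = 5$)
$F{\left(w,S \right)} = 4$ ($F{\left(w,S \right)} = 2^{2} = 4$)
$\frac{-28218 - 30191}{o{\left(-16 \right)} + F{\left(x,67 \right)}} = \frac{-28218 - 30191}{\left(-5\right) \left(-16\right) + 4} = - \frac{58409}{80 + 4} = - \frac{58409}{84}$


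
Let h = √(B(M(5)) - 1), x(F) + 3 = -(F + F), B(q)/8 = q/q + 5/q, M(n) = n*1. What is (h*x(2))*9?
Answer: -63*√15 ≈ -244.00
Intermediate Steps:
M(n) = n
B(q) = 8 + 40/q (B(q) = 8*(q/q + 5/q) = 8*(1 + 5/q) = 8 + 40/q)
x(F) = -3 - 2*F (x(F) = -3 - (F + F) = -3 - 2*F)
h = √15 (h = √((8 + 40/5) - 1) = √((8 + 40*(⅕)) - 1) = √((8 + 8) - 1) = √(16 - 1) = √15 ≈ 3.8730)
(h*x(2))*9 = (√15*(-3 - 2*2))*9 = (√15*(-3 - 4))*9 = (√15*(-7))*9 = -7*√15*9 = -63*√15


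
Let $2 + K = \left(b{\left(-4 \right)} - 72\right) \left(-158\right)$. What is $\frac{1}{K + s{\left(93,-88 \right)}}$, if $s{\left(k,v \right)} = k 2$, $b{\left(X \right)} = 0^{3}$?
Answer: $\frac{1}{11560} \approx 8.6505 \cdot 10^{-5}$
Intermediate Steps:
$b{\left(X \right)} = 0$
$s{\left(k,v \right)} = 2 k$
$K = 11374$ ($K = -2 + \left(0 - 72\right) \left(-158\right) = -2 - -11376 = -2 + 11376 = 11374$)
$\frac{1}{K + s{\left(93,-88 \right)}} = \frac{1}{11374 + 2 \cdot 93} = \frac{1}{11374 + 186} = \frac{1}{11560}$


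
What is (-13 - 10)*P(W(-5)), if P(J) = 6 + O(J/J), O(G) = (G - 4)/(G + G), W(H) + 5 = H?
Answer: -207/2 ≈ -103.50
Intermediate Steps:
W(H) = -5 + H
O(G) = (-4 + G)/(2*G) (O(G) = (-4 + G)/((2*G)) = (-4 + G)*(1/(2*G)) = (-4 + G)/(2*G))
P(J) = 9/2 (P(J) = 6 + (-4 + J/J)/(2*((J/J))) = 6 + (½)*(-4 + 1)/1 = 6 + (½)*1*(-3) = 6 - 3/2 = 9/2)
(-13 - 10)*P(W(-5)) = (-13 - 10)*(9/2) = -23*9/2 = -207/2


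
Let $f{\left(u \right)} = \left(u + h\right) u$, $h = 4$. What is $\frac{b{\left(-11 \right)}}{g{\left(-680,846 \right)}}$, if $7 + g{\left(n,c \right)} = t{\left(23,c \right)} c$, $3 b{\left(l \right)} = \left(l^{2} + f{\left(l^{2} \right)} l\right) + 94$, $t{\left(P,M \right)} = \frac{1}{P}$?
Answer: $- \frac{764336}{411} \approx -1859.7$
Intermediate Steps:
$f{\left(u \right)} = u \left(4 + u\right)$ ($f{\left(u \right)} = \left(u + 4\right) u = \left(4 + u\right) u = u \left(4 + u\right)$)
$b{\left(l \right)} = \frac{94}{3} + \frac{l^{2}}{3} + \frac{l^{3} \left(4 + l^{2}\right)}{3}$ ($b{\left(l \right)} = \frac{\left(l^{2} + l^{2} \left(4 + l^{2}\right) l\right) + 94}{3} = \frac{\left(l^{2} + l^{3} \left(4 + l^{2}\right)\right) + 94}{3} = \frac{94 + l^{2} + l^{3} \left(4 + l^{2}\right)}{3} = \frac{94}{3} + \frac{l^{2}}{3} + \frac{l^{3} \left(4 + l^{2}\right)}{3}$)
$g{\left(n,c \right)} = -7 + \frac{c}{23}$
$\frac{b{\left(-11 \right)}}{g{\left(-680,846 \right)}} = \frac{\frac{94}{3} + \frac{\left(-11\right)^{2}}{3} + \frac{\left(-11\right)^{3} \left(4 + \left(-11\right)^{2}\right)}{3}}{-7 + \frac{1}{23} \cdot 846} = \frac{\frac{94}{3} + \frac{1}{3} \cdot 121 + \frac{1}{3} \left(-1331\right) \left(4 + 121\right)}{-7 + \frac{846}{23}} = \frac{\frac{94}{3} + \frac{121}{3} + \frac{1}{3} \left(-1331\right) 125}{\frac{685}{23}} = \left(\frac{94}{3} + \frac{121}{3} - \frac{166375}{3}\right) \frac{23}{685} = \left(- \frac{166160}{3}\right) \frac{23}{685} = - \frac{764336}{411}$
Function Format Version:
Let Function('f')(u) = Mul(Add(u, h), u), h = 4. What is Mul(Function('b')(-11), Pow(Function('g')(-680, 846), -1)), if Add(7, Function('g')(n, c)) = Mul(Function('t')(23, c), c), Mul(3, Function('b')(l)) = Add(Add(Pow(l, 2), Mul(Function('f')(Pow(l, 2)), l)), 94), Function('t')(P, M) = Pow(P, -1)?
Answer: Rational(-764336, 411) ≈ -1859.7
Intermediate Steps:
Function('f')(u) = Mul(u, Add(4, u)) (Function('f')(u) = Mul(Add(u, 4), u) = Mul(Add(4, u), u) = Mul(u, Add(4, u)))
Function('b')(l) = Add(Rational(94, 3), Mul(Rational(1, 3), Pow(l, 2)), Mul(Rational(1, 3), Pow(l, 3), Add(4, Pow(l, 2)))) (Function('b')(l) = Mul(Rational(1, 3), Add(Add(Pow(l, 2), Mul(Mul(Pow(l, 2), Add(4, Pow(l, 2))), l)), 94)) = Mul(Rational(1, 3), Add(Add(Pow(l, 2), Mul(Pow(l, 3), Add(4, Pow(l, 2)))), 94)) = Mul(Rational(1, 3), Add(94, Pow(l, 2), Mul(Pow(l, 3), Add(4, Pow(l, 2))))) = Add(Rational(94, 3), Mul(Rational(1, 3), Pow(l, 2)), Mul(Rational(1, 3), Pow(l, 3), Add(4, Pow(l, 2)))))
Function('g')(n, c) = Add(-7, Mul(Rational(1, 23), c)) (Function('g')(n, c) = Add(-7, Mul(Pow(23, -1), c)) = Add(-7, Mul(Rational(1, 23), c)))
Mul(Function('b')(-11), Pow(Function('g')(-680, 846), -1)) = Mul(Add(Rational(94, 3), Mul(Rational(1, 3), Pow(-11, 2)), Mul(Rational(1, 3), Pow(-11, 3), Add(4, Pow(-11, 2)))), Pow(Add(-7, Mul(Rational(1, 23), 846)), -1)) = Mul(Add(Rational(94, 3), Mul(Rational(1, 3), 121), Mul(Rational(1, 3), -1331, Add(4, 121))), Pow(Add(-7, Rational(846, 23)), -1)) = Mul(Add(Rational(94, 3), Rational(121, 3), Mul(Rational(1, 3), -1331, 125)), Pow(Rational(685, 23), -1)) = Mul(Add(Rational(94, 3), Rational(121, 3), Rational(-166375, 3)), Rational(23, 685)) = Mul(Rational(-166160, 3), Rational(23, 685)) = Rational(-764336, 411)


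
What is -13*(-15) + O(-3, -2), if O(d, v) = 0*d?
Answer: 195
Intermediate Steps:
O(d, v) = 0
-13*(-15) + O(-3, -2) = -13*(-15) + 0 = 195 + 0 = 195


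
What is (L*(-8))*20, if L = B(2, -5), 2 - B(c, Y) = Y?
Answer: -1120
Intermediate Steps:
B(c, Y) = 2 - Y
L = 7 (L = 2 - 1*(-5) = 2 + 5 = 7)
(L*(-8))*20 = (7*(-8))*20 = -56*20 = -1120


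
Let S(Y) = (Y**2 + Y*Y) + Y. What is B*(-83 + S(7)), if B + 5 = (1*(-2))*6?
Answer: -374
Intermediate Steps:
S(Y) = Y + 2*Y**2 (S(Y) = (Y**2 + Y**2) + Y = 2*Y**2 + Y = Y + 2*Y**2)
B = -17 (B = -5 + (1*(-2))*6 = -5 - 2*6 = -5 - 12 = -17)
B*(-83 + S(7)) = -17*(-83 + 7*(1 + 2*7)) = -17*(-83 + 7*(1 + 14)) = -17*(-83 + 7*15) = -17*(-83 + 105) = -17*22 = -374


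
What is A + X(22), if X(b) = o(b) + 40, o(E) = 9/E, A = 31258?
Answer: 688565/22 ≈ 31298.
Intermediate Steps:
X(b) = 40 + 9/b (X(b) = 9/b + 40 = 40 + 9/b)
A + X(22) = 31258 + (40 + 9/22) = 31258 + 889/22 = 688565/22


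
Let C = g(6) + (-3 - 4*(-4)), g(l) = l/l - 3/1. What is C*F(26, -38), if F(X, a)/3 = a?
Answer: -1254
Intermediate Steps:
F(X, a) = 3*a
g(l) = -2 (g(l) = 1 - 3*1 = 1 - 3 = -2)
C = 11 (C = -2 + (-3 - 4*(-4)) = -2 + (-3 + 16) = -2 + 13 = 11)
C*F(26, -38) = 11*(3*(-38)) = 11*(-114) = -1254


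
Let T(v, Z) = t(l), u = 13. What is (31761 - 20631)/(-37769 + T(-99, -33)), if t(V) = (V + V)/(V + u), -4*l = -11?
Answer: -140238/475885 ≈ -0.29469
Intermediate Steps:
l = 11/4 (l = -¼*(-11) = 11/4 ≈ 2.7500)
t(V) = 2*V/(13 + V) (t(V) = (V + V)/(V + 13) = (2*V)/(13 + V) = 2*V/(13 + V))
T(v, Z) = 22/63 (T(v, Z) = 2*(11/4)/(13 + 11/4) = 2*(11/4)/(63/4) = 2*(11/4)*(4/63) = 22/63)
(31761 - 20631)/(-37769 + T(-99, -33)) = (31761 - 20631)/(-37769 + 22/63) = 11130/(-2379425/63) = 11130*(-63/2379425) = -140238/475885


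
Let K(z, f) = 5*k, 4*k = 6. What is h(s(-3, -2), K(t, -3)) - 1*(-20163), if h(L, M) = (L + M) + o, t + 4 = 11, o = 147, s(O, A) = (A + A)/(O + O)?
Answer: 121909/6 ≈ 20318.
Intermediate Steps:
k = 3/2 (k = (¼)*6 = 3/2 ≈ 1.5000)
s(O, A) = A/O (s(O, A) = (2*A)/((2*O)) = (2*A)*(1/(2*O)) = A/O)
t = 7 (t = -4 + 11 = 7)
K(z, f) = 15/2 (K(z, f) = 5*(3/2) = 15/2)
h(L, M) = 147 + L + M (h(L, M) = (L + M) + 147 = 147 + L + M)
h(s(-3, -2), K(t, -3)) - 1*(-20163) = (147 - 2/(-3) + 15/2) - 1*(-20163) = (147 - 2*(-⅓) + 15/2) + 20163 = (147 + ⅔ + 15/2) + 20163 = 931/6 + 20163 = 121909/6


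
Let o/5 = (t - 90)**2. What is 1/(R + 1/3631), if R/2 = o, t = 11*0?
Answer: 3631/294111001 ≈ 1.2346e-5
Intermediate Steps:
t = 0
o = 40500 (o = 5*(0 - 90)**2 = 5*(-90)**2 = 5*8100 = 40500)
R = 81000 (R = 2*40500 = 81000)
1/(R + 1/3631) = 1/(81000 + 1/3631) = 1/(294111001/3631) = 3631/294111001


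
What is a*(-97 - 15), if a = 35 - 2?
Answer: -3696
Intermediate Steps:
a = 33
a*(-97 - 15) = 33*(-97 - 15) = 33*(-112) = -3696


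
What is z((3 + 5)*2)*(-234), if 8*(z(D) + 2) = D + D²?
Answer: -7488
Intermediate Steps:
z(D) = -2 + D/8 + D²/8 (z(D) = -2 + (D + D²)/8 = -2 + (D/8 + D²/8) = -2 + D/8 + D²/8)
z((3 + 5)*2)*(-234) = (-2 + ((3 + 5)*2)/8 + ((3 + 5)*2)²/8)*(-234) = (-2 + (8*2)/8 + (8*2)²/8)*(-234) = (-2 + (⅛)*16 + (⅛)*16²)*(-234) = (-2 + 2 + (⅛)*256)*(-234) = (-2 + 2 + 32)*(-234) = 32*(-234) = -7488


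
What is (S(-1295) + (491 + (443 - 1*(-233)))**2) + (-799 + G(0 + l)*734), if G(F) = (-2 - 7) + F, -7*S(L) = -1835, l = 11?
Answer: 9539741/7 ≈ 1.3628e+6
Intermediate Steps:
S(L) = 1835/7 (S(L) = -1/7*(-1835) = 1835/7)
G(F) = -9 + F
(S(-1295) + (491 + (443 - 1*(-233)))**2) + (-799 + G(0 + l)*734) = (1835/7 + (491 + (443 - 1*(-233)))**2) + (-799 + (-9 + (0 + 11))*734) = (1835/7 + (491 + (443 + 233))**2) + (-799 + (-9 + 11)*734) = (1835/7 + (491 + 676)**2) + (-799 + 2*734) = (1835/7 + 1167**2) + (-799 + 1468) = (1835/7 + 1361889) + 669 = 9535058/7 + 669 = 9539741/7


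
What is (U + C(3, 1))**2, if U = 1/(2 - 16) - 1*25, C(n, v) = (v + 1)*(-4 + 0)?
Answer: 214369/196 ≈ 1093.7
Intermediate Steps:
C(n, v) = -4 - 4*v (C(n, v) = (1 + v)*(-4) = -4 - 4*v)
U = -351/14 (U = 1/(-14) - 25 = -1/14 - 25 = -351/14 ≈ -25.071)
(U + C(3, 1))**2 = (-351/14 + (-4 - 4*1))**2 = (-351/14 + (-4 - 4))**2 = (-351/14 - 8)**2 = (-463/14)**2 = 214369/196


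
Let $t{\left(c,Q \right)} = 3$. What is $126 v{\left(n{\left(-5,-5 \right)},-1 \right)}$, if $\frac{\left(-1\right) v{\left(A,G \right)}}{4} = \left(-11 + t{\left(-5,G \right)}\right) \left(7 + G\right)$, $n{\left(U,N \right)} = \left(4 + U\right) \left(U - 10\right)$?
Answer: $24192$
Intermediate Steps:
$n{\left(U,N \right)} = \left(-10 + U\right) \left(4 + U\right)$ ($n{\left(U,N \right)} = \left(4 + U\right) \left(U - 10\right) = \left(4 + U\right) \left(-10 + U\right) = \left(-10 + U\right) \left(4 + U\right)$)
$v{\left(A,G \right)} = 224 + 32 G$ ($v{\left(A,G \right)} = - 4 \left(-11 + 3\right) \left(7 + G\right) = - 4 \left(- 8 \left(7 + G\right)\right) = - 4 \left(-56 - 8 G\right) = 224 + 32 G$)
$126 v{\left(n{\left(-5,-5 \right)},-1 \right)} = 126 \left(224 + 32 \left(-1\right)\right) = 126 \left(224 - 32\right) = 126 \cdot 192 = 24192$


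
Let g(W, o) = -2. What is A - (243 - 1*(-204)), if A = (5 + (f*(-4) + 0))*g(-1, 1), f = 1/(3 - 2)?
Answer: -449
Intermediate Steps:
f = 1 (f = 1/1 = 1)
A = -2 (A = (5 + (1*(-4) + 0))*(-2) = (5 + (-4 + 0))*(-2) = (5 - 4)*(-2) = 1*(-2) = -2)
A - (243 - 1*(-204)) = -2 - (243 - 1*(-204)) = -2 - (243 + 204) = -2 - 1*447 = -2 - 447 = -449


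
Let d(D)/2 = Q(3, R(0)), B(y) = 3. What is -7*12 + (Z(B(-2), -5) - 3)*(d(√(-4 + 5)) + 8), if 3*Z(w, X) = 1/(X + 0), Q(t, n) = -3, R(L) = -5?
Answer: -1352/15 ≈ -90.133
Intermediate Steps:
Z(w, X) = 1/(3*X) (Z(w, X) = 1/(3*(X + 0)) = 1/(3*X))
d(D) = -6 (d(D) = 2*(-3) = -6)
-7*12 + (Z(B(-2), -5) - 3)*(d(√(-4 + 5)) + 8) = -7*12 + ((⅓)/(-5) - 3)*(-6 + 8) = -84 + ((⅓)*(-⅕) - 3)*2 = -84 + (-1/15 - 3)*2 = -84 - 46/15*2 = -84 - 92/15 = -1352/15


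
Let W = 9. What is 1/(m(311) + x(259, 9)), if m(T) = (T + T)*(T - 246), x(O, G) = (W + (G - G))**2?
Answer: 1/40511 ≈ 2.4685e-5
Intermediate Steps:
x(O, G) = 81 (x(O, G) = (9 + (G - G))**2 = (9 + 0)**2 = 9**2 = 81)
m(T) = 2*T*(-246 + T) (m(T) = (2*T)*(-246 + T) = 2*T*(-246 + T))
1/(m(311) + x(259, 9)) = 1/(2*311*(-246 + 311) + 81) = 1/(2*311*65 + 81) = 1/(40430 + 81) = 1/40511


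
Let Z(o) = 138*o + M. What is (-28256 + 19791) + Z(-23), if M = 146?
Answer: -11493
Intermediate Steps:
Z(o) = 146 + 138*o (Z(o) = 138*o + 146 = 146 + 138*o)
(-28256 + 19791) + Z(-23) = (-28256 + 19791) + (146 + 138*(-23)) = -8465 + (146 - 3174) = -8465 - 3028 = -11493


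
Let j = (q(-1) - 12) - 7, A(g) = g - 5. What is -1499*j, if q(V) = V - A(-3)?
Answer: 17988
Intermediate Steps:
A(g) = -5 + g
q(V) = 8 + V (q(V) = V - (-5 - 3) = V - 1*(-8) = V + 8 = 8 + V)
j = -12 (j = ((8 - 1) - 12) - 7 = (7 - 12) - 7 = -5 - 7 = -12)
-1499*j = -1499*(-12) = 17988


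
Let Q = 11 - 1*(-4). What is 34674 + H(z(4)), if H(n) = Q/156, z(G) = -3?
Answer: 1803053/52 ≈ 34674.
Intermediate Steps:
Q = 15 (Q = 11 + 4 = 15)
H(n) = 5/52 (H(n) = 15/156 = 15*(1/156) = 5/52)
34674 + H(z(4)) = 34674 + 5/52 = 1803053/52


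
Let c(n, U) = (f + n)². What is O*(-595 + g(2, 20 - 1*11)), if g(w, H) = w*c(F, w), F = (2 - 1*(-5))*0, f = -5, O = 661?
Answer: -360245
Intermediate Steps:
F = 0 (F = (2 + 5)*0 = 7*0 = 0)
c(n, U) = (-5 + n)²
g(w, H) = 25*w (g(w, H) = w*(-5 + 0)² = w*(-5)² = w*25 = 25*w)
O*(-595 + g(2, 20 - 1*11)) = 661*(-595 + 25*2) = 661*(-595 + 50) = 661*(-545) = -360245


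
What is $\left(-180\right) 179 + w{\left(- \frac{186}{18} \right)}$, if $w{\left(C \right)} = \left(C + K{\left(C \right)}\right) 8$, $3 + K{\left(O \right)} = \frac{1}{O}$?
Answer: $- \frac{3006452}{93} \approx -32327.0$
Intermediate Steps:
$K{\left(O \right)} = -3 + \frac{1}{O}$
$w{\left(C \right)} = -24 + 8 C + \frac{8}{C}$ ($w{\left(C \right)} = \left(C - \left(3 - \frac{1}{C}\right)\right) 8 = \left(-3 + C + \frac{1}{C}\right) 8 = -24 + 8 C + \frac{8}{C}$)
$\left(-180\right) 179 + w{\left(- \frac{186}{18} \right)} = \left(-180\right) 179 + \left(-24 + 8 \left(- \frac{186}{18}\right) + \frac{8}{\left(-186\right) \frac{1}{18}}\right) = -32220 + \left(-24 + 8 \left(\left(-186\right) \frac{1}{18}\right) + \frac{8}{\left(-186\right) \frac{1}{18}}\right) = -32220 + \left(-24 + 8 \left(- \frac{31}{3}\right) + \frac{8}{- \frac{31}{3}}\right) = -32220 - \frac{9992}{93} = - \frac{3006452}{93}$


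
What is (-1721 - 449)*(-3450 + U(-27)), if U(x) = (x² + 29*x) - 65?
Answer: 7744730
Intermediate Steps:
U(x) = -65 + x² + 29*x
(-1721 - 449)*(-3450 + U(-27)) = (-1721 - 449)*(-3450 + (-65 + (-27)² + 29*(-27))) = -2170*(-3450 + (-65 + 729 - 783)) = -2170*(-3450 - 119) = -2170*(-3569) = 7744730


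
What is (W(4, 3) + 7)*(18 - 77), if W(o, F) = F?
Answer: -590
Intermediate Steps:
(W(4, 3) + 7)*(18 - 77) = (3 + 7)*(18 - 77) = 10*(-59) = -590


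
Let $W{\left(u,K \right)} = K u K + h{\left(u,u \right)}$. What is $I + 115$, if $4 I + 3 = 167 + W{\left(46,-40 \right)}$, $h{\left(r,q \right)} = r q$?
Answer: $19085$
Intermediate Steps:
$h{\left(r,q \right)} = q r$
$W{\left(u,K \right)} = u^{2} + u K^{2}$ ($W{\left(u,K \right)} = K u K + u u = u K^{2} + u^{2} = u^{2} + u K^{2}$)
$I = 18970$ ($I = - \frac{3}{4} + \frac{167 + 46 \left(46 + \left(-40\right)^{2}\right)}{4} = - \frac{3}{4} + \frac{167 + 46 \left(46 + 1600\right)}{4} = - \frac{3}{4} + \frac{167 + 46 \cdot 1646}{4} = - \frac{3}{4} + \frac{167 + 75716}{4} = - \frac{3}{4} + \frac{1}{4} \cdot 75883 = - \frac{3}{4} + \frac{75883}{4} = 18970$)
$I + 115 = 18970 + 115 = 19085$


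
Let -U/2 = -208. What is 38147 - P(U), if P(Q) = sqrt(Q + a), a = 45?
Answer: 38147 - sqrt(461) ≈ 38126.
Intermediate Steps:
U = 416 (U = -2*(-208) = 416)
P(Q) = sqrt(45 + Q) (P(Q) = sqrt(Q + 45) = sqrt(45 + Q))
38147 - P(U) = 38147 - sqrt(45 + 416) = 38147 - sqrt(461)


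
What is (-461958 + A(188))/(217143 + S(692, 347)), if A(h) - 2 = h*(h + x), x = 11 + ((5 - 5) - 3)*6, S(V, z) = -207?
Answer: -53491/27117 ≈ -1.9726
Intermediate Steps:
x = -7 (x = 11 + (0 - 3)*6 = 11 - 3*6 = 11 - 18 = -7)
A(h) = 2 + h*(-7 + h) (A(h) = 2 + h*(h - 7) = 2 + h*(-7 + h))
(-461958 + A(188))/(217143 + S(692, 347)) = (-461958 + (2 + 188**2 - 7*188))/(217143 - 207) = (-461958 + (2 + 35344 - 1316))/216936 = (-461958 + 34030)*(1/216936) = -427928*1/216936 = -53491/27117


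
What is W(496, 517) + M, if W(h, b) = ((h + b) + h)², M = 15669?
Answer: 2292750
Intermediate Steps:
W(h, b) = (b + 2*h)² (W(h, b) = ((b + h) + h)² = (b + 2*h)²)
W(496, 517) + M = (517 + 2*496)² + 15669 = (517 + 992)² + 15669 = 1509² + 15669 = 2277081 + 15669 = 2292750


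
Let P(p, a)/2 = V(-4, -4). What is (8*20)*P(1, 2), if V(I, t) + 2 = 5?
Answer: 960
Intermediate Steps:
V(I, t) = 3 (V(I, t) = -2 + 5 = 3)
P(p, a) = 6 (P(p, a) = 2*3 = 6)
(8*20)*P(1, 2) = (8*20)*6 = 160*6 = 960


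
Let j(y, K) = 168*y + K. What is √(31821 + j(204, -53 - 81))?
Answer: √65959 ≈ 256.82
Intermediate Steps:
j(y, K) = K + 168*y
√(31821 + j(204, -53 - 81)) = √(31821 + ((-53 - 81) + 168*204)) = √(31821 + (-134 + 34272)) = √(31821 + 34138) = √65959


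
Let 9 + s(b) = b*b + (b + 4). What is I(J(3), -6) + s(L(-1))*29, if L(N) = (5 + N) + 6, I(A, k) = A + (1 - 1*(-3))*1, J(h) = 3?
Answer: 3052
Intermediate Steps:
I(A, k) = 4 + A (I(A, k) = A + (1 + 3)*1 = A + 4*1 = A + 4 = 4 + A)
L(N) = 11 + N
s(b) = -5 + b + b**2 (s(b) = -9 + (b*b + (b + 4)) = -9 + (b**2 + (4 + b)) = -9 + (4 + b + b**2) = -5 + b + b**2)
I(J(3), -6) + s(L(-1))*29 = (4 + 3) + (-5 + (11 - 1) + (11 - 1)**2)*29 = 7 + (-5 + 10 + 10**2)*29 = 7 + (-5 + 10 + 100)*29 = 7 + 105*29 = 7 + 3045 = 3052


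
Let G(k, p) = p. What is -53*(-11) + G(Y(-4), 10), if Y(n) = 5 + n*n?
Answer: 593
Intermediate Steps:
Y(n) = 5 + n²
-53*(-11) + G(Y(-4), 10) = -53*(-11) + 10 = 583 + 10 = 593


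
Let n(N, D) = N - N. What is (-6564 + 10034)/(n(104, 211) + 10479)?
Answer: 3470/10479 ≈ 0.33114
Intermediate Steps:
n(N, D) = 0
(-6564 + 10034)/(n(104, 211) + 10479) = (-6564 + 10034)/(0 + 10479) = 3470/10479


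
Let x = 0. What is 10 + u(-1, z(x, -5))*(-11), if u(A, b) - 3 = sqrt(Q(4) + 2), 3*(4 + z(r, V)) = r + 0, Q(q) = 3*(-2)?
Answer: -23 - 22*I ≈ -23.0 - 22.0*I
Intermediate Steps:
Q(q) = -6
z(r, V) = -4 + r/3 (z(r, V) = -4 + (r + 0)/3 = -4 + r/3)
u(A, b) = 3 + 2*I (u(A, b) = 3 + sqrt(-6 + 2) = 3 + sqrt(-4) = 3 + 2*I)
10 + u(-1, z(x, -5))*(-11) = 10 + (3 + 2*I)*(-11) = 10 + (-33 - 22*I) = -23 - 22*I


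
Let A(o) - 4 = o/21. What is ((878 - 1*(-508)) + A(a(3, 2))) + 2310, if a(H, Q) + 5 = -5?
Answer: 77690/21 ≈ 3699.5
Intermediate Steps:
a(H, Q) = -10 (a(H, Q) = -5 - 5 = -10)
A(o) = 4 + o/21
((878 - 1*(-508)) + A(a(3, 2))) + 2310 = ((878 - 1*(-508)) + (4 + (1/21)*(-10))) + 2310 = ((878 + 508) + (4 - 10/21)) + 2310 = (1386 + 74/21) + 2310 = 29180/21 + 2310 = 77690/21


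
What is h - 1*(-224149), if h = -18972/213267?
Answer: 15934521937/71089 ≈ 2.2415e+5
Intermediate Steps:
h = -6324/71089 (h = -18972*1/213267 = -6324/71089 ≈ -0.088959)
h - 1*(-224149) = -6324/71089 - 1*(-224149) = -6324/71089 + 224149 = 15934521937/71089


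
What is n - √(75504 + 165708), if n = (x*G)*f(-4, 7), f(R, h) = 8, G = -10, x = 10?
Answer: -800 - 2*√60303 ≈ -1291.1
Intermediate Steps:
n = -800 (n = (10*(-10))*8 = -100*8 = -800)
n - √(75504 + 165708) = -800 - √(75504 + 165708) = -800 - √241212 = -800 - 2*√60303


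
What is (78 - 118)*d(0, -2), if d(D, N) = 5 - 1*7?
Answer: 80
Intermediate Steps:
d(D, N) = -2 (d(D, N) = 5 - 7 = -2)
(78 - 118)*d(0, -2) = (78 - 118)*(-2) = -40*(-2) = 80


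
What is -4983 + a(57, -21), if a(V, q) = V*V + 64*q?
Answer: -3078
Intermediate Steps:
a(V, q) = V² + 64*q
-4983 + a(57, -21) = -4983 + (57² + 64*(-21)) = -4983 + (3249 - 1344) = -4983 + 1905 = -3078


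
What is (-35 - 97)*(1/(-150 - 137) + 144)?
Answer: -5455164/287 ≈ -19008.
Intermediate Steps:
(-35 - 97)*(1/(-150 - 137) + 144) = -132*(1/(-287) + 144) = -132*(-1/287 + 144) = -132*41327/287 = -5455164/287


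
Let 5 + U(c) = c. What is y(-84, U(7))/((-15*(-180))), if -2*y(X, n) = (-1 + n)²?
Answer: -1/5400 ≈ -0.00018519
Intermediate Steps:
U(c) = -5 + c
y(X, n) = -(-1 + n)²/2
y(-84, U(7))/((-15*(-180))) = (-(-1 + (-5 + 7))²/2)/((-15*(-180))) = -(-1 + 2)²/2/2700 = -½*1²*(1/2700) = -½*1*(1/2700) = -½*1/2700 = -1/5400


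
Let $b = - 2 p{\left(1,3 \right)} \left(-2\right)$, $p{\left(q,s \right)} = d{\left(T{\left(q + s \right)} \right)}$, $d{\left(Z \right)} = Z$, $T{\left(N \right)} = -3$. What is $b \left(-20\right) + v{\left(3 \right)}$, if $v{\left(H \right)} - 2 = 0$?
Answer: $242$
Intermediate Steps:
$p{\left(q,s \right)} = -3$
$v{\left(H \right)} = 2$ ($v{\left(H \right)} = 2 + 0 = 2$)
$b = -12$ ($b = \left(-2\right) \left(-3\right) \left(-2\right) = 6 \left(-2\right) = -12$)
$b \left(-20\right) + v{\left(3 \right)} = \left(-12\right) \left(-20\right) + 2 = 240 + 2 = 242$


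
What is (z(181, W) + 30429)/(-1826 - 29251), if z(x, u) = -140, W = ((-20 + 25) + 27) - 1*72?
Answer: -30289/31077 ≈ -0.97464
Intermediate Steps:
W = -40 (W = (5 + 27) - 72 = 32 - 72 = -40)
(z(181, W) + 30429)/(-1826 - 29251) = (-140 + 30429)/(-1826 - 29251) = 30289/(-31077) = 30289*(-1/31077) = -30289/31077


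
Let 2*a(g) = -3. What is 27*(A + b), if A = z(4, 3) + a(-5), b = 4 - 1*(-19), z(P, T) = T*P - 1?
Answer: 1755/2 ≈ 877.50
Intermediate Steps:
a(g) = -3/2 (a(g) = (½)*(-3) = -3/2)
z(P, T) = -1 + P*T (z(P, T) = P*T - 1 = -1 + P*T)
b = 23 (b = 4 + 19 = 23)
A = 19/2 (A = (-1 + 4*3) - 3/2 = (-1 + 12) - 3/2 = 11 - 3/2 = 19/2 ≈ 9.5000)
27*(A + b) = 27*(19/2 + 23) = 27*(65/2) = 1755/2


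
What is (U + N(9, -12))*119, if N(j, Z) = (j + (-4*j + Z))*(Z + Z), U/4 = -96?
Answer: 65688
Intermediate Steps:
U = -384 (U = 4*(-96) = -384)
N(j, Z) = 2*Z*(Z - 3*j) (N(j, Z) = (j + (Z - 4*j))*(2*Z) = (Z - 3*j)*(2*Z) = 2*Z*(Z - 3*j))
(U + N(9, -12))*119 = (-384 + 2*(-12)*(-12 - 3*9))*119 = (-384 + 2*(-12)*(-12 - 27))*119 = (-384 + 2*(-12)*(-39))*119 = (-384 + 936)*119 = 552*119 = 65688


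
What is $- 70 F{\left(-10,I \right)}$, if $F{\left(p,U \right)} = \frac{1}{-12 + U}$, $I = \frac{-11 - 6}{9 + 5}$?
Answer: $\frac{196}{37} \approx 5.2973$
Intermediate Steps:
$I = - \frac{17}{14} \approx -1.2143$
$- 70 F{\left(-10,I \right)} = - \frac{70}{-12 - \frac{17}{14}} = - \frac{70}{- \frac{185}{14}} = \left(-70\right) \left(- \frac{14}{185}\right) = \frac{196}{37}$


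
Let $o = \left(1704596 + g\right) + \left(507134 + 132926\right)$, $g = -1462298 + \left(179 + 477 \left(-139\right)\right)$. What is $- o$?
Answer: $-816234$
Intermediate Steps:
$g = -1528422$ ($g = -1462298 + \left(179 - 66303\right) = -1462298 - 66124 = -1528422$)
$o = 816234$ ($o = \left(1704596 - 1528422\right) + \left(507134 + 132926\right) = 176174 + 640060 = 816234$)
$- o = \left(-1\right) 816234 = -816234$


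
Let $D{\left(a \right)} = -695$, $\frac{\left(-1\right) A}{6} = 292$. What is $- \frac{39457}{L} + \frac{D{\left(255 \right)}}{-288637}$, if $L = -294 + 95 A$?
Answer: $\frac{11504630239}{48125601558} \approx 0.23905$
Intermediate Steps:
$A = -1752$ ($A = \left(-6\right) 292 = -1752$)
$L = -166734$ ($L = -294 + 95 \left(-1752\right) = -294 - 166440 = -166734$)
$- \frac{39457}{L} + \frac{D{\left(255 \right)}}{-288637} = - \frac{39457}{-166734} - \frac{695}{-288637} = \left(-39457\right) \left(- \frac{1}{166734}\right) - - \frac{695}{288637} = \frac{39457}{166734} + \frac{695}{288637} = \frac{11504630239}{48125601558}$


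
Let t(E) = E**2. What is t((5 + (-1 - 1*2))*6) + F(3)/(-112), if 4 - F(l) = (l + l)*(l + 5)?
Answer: 4043/28 ≈ 144.39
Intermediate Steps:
F(l) = 4 - 2*l*(5 + l) (F(l) = 4 - (l + l)*(l + 5) = 4 - 2*l*(5 + l))
t((5 + (-1 - 1*2))*6) + F(3)/(-112) = ((5 + (-1 - 1*2))*6)**2 + (4 - 10*3 - 2*3**2)/(-112) = ((5 + (-1 - 2))*6)**2 + (4 - 30 - 2*9)*(-1/112) = ((5 - 3)*6)**2 + (4 - 30 - 18)*(-1/112) = (2*6)**2 - 44*(-1/112) = 12**2 + 11/28 = 144 + 11/28 = 4043/28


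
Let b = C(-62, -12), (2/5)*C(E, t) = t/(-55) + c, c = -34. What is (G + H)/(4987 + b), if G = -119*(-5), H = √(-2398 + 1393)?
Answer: 935/7704 + 11*I*√1005/53928 ≈ 0.12137 + 0.0064664*I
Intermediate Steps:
H = I*√1005 (H = √(-1005) = I*√1005 ≈ 31.702*I)
C(E, t) = -85 - t/22 (C(E, t) = 5*(t/(-55) - 34)/2 = 5*(-t/55 - 34)/2 = 5*(-34 - t/55)/2 = -85 - t/22)
G = 595
b = -929/11 (b = -85 - 1/22*(-12) = -85 + 6/11 = -929/11 ≈ -84.455)
(G + H)/(4987 + b) = (595 + I*√1005)/(4987 - 929/11) = (595 + I*√1005)/(53928/11) = (595 + I*√1005)*(11/53928) = 935/7704 + 11*I*√1005/53928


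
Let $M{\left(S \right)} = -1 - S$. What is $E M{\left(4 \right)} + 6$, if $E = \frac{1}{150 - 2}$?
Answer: $\frac{883}{148} \approx 5.9662$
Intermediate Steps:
$E = \frac{1}{148} \approx 0.0067568$
$E M{\left(4 \right)} + 6 = \frac{-1 - 4}{148} + 6 = \frac{1}{148} \left(-5\right) + 6 = - \frac{5}{148} + 6 = \frac{883}{148}$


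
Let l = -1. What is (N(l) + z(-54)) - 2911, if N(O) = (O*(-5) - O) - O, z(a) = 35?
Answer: -2869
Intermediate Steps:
N(O) = -7*O (N(O) = (-5*O - O) - O = -6*O - O = -7*O)
(N(l) + z(-54)) - 2911 = (-7*(-1) + 35) - 2911 = (7 + 35) - 2911 = 42 - 2911 = -2869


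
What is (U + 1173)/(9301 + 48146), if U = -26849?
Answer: -25676/57447 ≈ -0.44695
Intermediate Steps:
(U + 1173)/(9301 + 48146) = (-26849 + 1173)/(9301 + 48146) = -25676/57447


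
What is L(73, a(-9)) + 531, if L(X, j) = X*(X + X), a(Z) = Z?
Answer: 11189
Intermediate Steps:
L(X, j) = 2*X² (L(X, j) = X*(2*X) = 2*X²)
L(73, a(-9)) + 531 = 2*73² + 531 = 2*5329 + 531 = 10658 + 531 = 11189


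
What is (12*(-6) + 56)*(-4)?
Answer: 64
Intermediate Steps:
(12*(-6) + 56)*(-4) = (-72 + 56)*(-4) = -16*(-4) = 64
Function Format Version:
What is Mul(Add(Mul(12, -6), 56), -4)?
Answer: 64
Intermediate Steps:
Mul(Add(Mul(12, -6), 56), -4) = Mul(Add(-72, 56), -4) = Mul(-16, -4) = 64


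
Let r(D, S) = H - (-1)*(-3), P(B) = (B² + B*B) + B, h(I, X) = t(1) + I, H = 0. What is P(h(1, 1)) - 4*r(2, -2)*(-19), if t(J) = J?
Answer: -218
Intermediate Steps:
h(I, X) = 1 + I
P(B) = B + 2*B² (P(B) = (B² + B²) + B = 2*B² + B = B + 2*B²)
r(D, S) = -3 (r(D, S) = 0 - (-1)*(-3) = 0 - 1*3 = 0 - 3 = -3)
P(h(1, 1)) - 4*r(2, -2)*(-19) = (1 + 1)*(1 + 2*(1 + 1)) - 4*(-3)*(-19) = 2*(1 + 2*2) + 12*(-19) = 2*(1 + 4) - 228 = 2*5 - 228 = 10 - 228 = -218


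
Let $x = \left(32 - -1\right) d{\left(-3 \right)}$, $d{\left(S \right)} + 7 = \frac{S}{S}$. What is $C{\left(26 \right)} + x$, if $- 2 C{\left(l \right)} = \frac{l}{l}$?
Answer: $- \frac{397}{2} \approx -198.5$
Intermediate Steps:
$C{\left(l \right)} = - \frac{1}{2}$ ($C{\left(l \right)} = - \frac{l \frac{1}{l}}{2} = \left(- \frac{1}{2}\right) 1 = - \frac{1}{2}$)
$d{\left(S \right)} = -6$ ($d{\left(S \right)} = -7 + \frac{S}{S} = -7 + 1 = -6$)
$x = -198$ ($x = \left(32 - -1\right) \left(-6\right) = \left(32 + 1\right) \left(-6\right) = 33 \left(-6\right) = -198$)
$C{\left(26 \right)} + x = - \frac{1}{2} - 198 = - \frac{397}{2}$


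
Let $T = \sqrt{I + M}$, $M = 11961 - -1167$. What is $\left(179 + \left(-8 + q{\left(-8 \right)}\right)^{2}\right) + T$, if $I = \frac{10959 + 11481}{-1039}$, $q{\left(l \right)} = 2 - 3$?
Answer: $260 + \frac{4 \sqrt{884289783}}{1039} \approx 374.48$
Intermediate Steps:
$q{\left(l \right)} = -1$ ($q{\left(l \right)} = 2 - 3 = -1$)
$I = - \frac{22440}{1039}$ ($I = 22440 \left(- \frac{1}{1039}\right) = - \frac{22440}{1039} \approx -21.598$)
$M = 13128$ ($M = 11961 + 1167 = 13128$)
$T = \frac{4 \sqrt{884289783}}{1039}$ ($T = \sqrt{- \frac{22440}{1039} + 13128} = \sqrt{\frac{13617552}{1039}} = \frac{4 \sqrt{884289783}}{1039} \approx 114.48$)
$\left(179 + \left(-8 + q{\left(-8 \right)}\right)^{2}\right) + T = \left(179 + \left(-8 - 1\right)^{2}\right) + \frac{4 \sqrt{884289783}}{1039} = \left(179 + \left(-9\right)^{2}\right) + \frac{4 \sqrt{884289783}}{1039} = \left(179 + 81\right) + \frac{4 \sqrt{884289783}}{1039} = 260 + \frac{4 \sqrt{884289783}}{1039}$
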